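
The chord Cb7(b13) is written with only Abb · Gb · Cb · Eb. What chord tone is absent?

The full Cb7(b13) chord is Cb, Eb, Gb, Bbb, Abb.
Comparing with the voicing, the minor 7th (7th) — Bbb — is absent.

Bbb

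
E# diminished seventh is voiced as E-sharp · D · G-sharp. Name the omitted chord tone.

The full E# diminished seventh chord is E-sharp, G-sharp, B, D.
Comparing with the voicing, the diminished 5th (5th) — B — is absent.

B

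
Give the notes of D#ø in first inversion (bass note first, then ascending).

F♯, A, C♯, D♯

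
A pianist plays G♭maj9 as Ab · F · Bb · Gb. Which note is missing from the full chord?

G♭maj9 = Gb, Bb, Db, F, Ab. The voicing lacks the 5th (perfect 5th), Db.

Db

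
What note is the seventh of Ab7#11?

Root of Ab7#11 = Ab. The 7th is a minor 7th: Ab up a minor 7th → Gb.

Gb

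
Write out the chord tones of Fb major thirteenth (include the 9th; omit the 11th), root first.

Fb major thirteenth is a major thirteenth built on F-flat.
- root: F-flat
- major 3rd: A-flat
- perfect 5th: C-flat
- major 7th: E-flat
- major 9th: G-flat
- major 13th: D-flat

F-flat A-flat C-flat E-flat G-flat D-flat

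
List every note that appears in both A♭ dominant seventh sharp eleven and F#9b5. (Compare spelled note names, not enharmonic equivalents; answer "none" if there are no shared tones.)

C

A♭ dominant seventh sharp eleven: Ab C Eb Gb D
F#9b5: F# A# C E G#
Common to both → C.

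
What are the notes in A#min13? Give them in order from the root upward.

Root A#, quality minor thirteenth:
Root: A#
Minor 3rd (3rd): C#
Perfect 5th (5th): E#
Minor 7th (7th): G#
Major 9th (9th): B#
Perfect 11th (11th): D#
Major 13th (13th): F##

A#, C#, E#, G#, B#, D#, F##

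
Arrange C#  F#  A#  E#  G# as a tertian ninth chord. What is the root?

F#

Stacking in thirds gives F# – A# – C# – E# – G#, so F# is the root — F# major ninth.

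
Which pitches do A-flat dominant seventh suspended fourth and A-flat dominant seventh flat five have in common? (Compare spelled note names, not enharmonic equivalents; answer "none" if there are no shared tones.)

A-flat dominant seventh suspended fourth = A-flat, D-flat, E-flat, G-flat.
A-flat dominant seventh flat five = A-flat, C, E-double-flat, G-flat.
Shared: A-flat, G-flat.

A-flat, G-flat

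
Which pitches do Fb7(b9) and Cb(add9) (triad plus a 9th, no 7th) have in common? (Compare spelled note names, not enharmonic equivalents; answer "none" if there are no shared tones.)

Cb

Fb7(b9) = Fb, Ab, Cb, Ebb, Gbb.
Cb(add9) = Cb, Eb, Gb, Db.
Shared: Cb.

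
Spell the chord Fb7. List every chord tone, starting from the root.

Fb7: dominant seventh on Fb.
Fb — root
Ab — major 3rd
Cb — perfect 5th
Ebb — minor 7th

Fb, Ab, Cb, Ebb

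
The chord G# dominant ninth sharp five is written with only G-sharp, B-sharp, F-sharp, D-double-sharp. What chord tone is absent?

A-sharp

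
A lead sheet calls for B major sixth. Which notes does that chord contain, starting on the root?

B major sixth is a major sixth built on B.
B — root
D-sharp — major 3rd
F-sharp — perfect 5th
G-sharp — major 6th

B, D-sharp, F-sharp, G-sharp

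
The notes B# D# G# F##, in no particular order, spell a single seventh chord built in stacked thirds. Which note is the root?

G#

Stacking in thirds gives G# – B# – D# – F##, so G# is the root — G# major seventh.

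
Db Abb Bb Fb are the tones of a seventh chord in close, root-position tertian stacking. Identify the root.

Stacking in thirds gives Bb – Db – Fb – Abb, so Bb is the root — Bb diminished seventh.

Bb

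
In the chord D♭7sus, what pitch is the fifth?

A♭

D♭7sus is built on D♭; its 5th is a perfect 5th above the root.
A fifth above D uses the letter A, and the perfect 5th above D♭ is A♭.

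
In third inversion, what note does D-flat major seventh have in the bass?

C

D-flat major seventh in root position is Db–F–Ab–C.
Third inversion places the seventh in the bass, which is C.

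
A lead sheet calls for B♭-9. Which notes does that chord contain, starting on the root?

B♭-9 is a minor ninth built on Bb.
Root: Bb
Minor 3rd (3rd): Db
Perfect 5th (5th): F
Minor 7th (7th): Ab
Major 9th (9th): C

Bb – Db – F – Ab – C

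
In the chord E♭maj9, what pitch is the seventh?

D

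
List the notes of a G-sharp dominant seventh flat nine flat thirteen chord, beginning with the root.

G-sharp dominant seventh flat nine flat thirteen is a dominant seventh flat nine flat thirteen built on G#.
Root: G#
Major 3rd (3rd): B#
Perfect 5th (5th): D#
Minor 7th (7th): F#
Minor 9th (9th): A
Minor 13th (13th): E

G# – B# – D# – F# – A – E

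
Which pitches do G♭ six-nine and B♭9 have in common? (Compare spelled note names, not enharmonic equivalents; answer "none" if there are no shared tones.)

G♭ six-nine: Gb Bb Db Eb Ab
B♭9: Bb D F Ab C
Common to both → Bb, Ab.

Bb, Ab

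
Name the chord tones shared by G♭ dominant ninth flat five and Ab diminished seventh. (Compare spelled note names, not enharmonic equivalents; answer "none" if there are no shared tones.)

A-flat

G♭ dominant ninth flat five: G-flat B-flat D-double-flat F-flat A-flat
Ab diminished seventh: A-flat C-flat E-double-flat G-double-flat
Common to both → A-flat.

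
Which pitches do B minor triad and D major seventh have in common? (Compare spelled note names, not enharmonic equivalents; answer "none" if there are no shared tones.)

B minor triad = B, D, F#.
D major seventh = D, F#, A, C#.
Shared: D, F#.

D  F#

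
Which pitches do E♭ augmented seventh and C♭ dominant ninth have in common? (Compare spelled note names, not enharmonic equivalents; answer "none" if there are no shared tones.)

E-flat D-flat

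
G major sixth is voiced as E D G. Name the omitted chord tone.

The full G major sixth chord is G, B, D, E.
Comparing with the voicing, the major 3rd (3rd) — B — is absent.

B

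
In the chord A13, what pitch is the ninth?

B

Root of A13 = A. The 9th is a major 9th: A up a major 9th → B.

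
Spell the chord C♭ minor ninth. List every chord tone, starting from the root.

C-flat, E-double-flat, G-flat, B-double-flat, D-flat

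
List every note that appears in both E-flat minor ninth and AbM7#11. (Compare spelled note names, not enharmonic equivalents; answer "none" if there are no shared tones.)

E-flat minor ninth: E♭ G♭ B♭ D♭ F
AbM7#11: A♭ C E♭ G D
Common to both → E♭.

E♭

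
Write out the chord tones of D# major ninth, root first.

D-sharp – F-double-sharp – A-sharp – C-double-sharp – E-sharp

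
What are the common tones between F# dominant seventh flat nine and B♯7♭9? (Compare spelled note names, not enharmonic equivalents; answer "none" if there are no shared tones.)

A#  C#

F# dominant seventh flat nine: F# A# C# E G
B♯7♭9: B# D## F## A# C#
Common to both → A#, C#.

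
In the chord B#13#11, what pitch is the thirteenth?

Root of B#13#11 = B#. The 13th is a major 13th: B# up a major 13th → G##.

G##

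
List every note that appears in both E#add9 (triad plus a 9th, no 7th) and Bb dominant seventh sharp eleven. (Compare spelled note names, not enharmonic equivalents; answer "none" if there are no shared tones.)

E#add9: E# G## B# F##
Bb dominant seventh sharp eleven: Bb D F Ab E
Common to both → none.

none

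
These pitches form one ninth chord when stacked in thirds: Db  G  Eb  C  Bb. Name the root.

Stacking in thirds gives C – Eb – G – Bb – Db, so C is the root — C minor seventh flat nine.

C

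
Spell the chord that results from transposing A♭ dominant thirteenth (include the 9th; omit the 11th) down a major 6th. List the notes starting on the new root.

C-flat, E-flat, G-flat, B-double-flat, D-flat, A-flat

A major 6th down from A-flat is C-flat, so the new chord is C-flat dominant thirteenth.
- root: C-flat
- major 3rd: E-flat
- perfect 5th: G-flat
- minor 7th: B-double-flat
- major 9th: D-flat
- major 13th: A-flat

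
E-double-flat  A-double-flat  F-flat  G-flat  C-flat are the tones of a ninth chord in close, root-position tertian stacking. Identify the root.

F-flat

Arranged so that each adjacent pair is a third by letter name: F-flat – A-double-flat – C-flat – E-double-flat – G-flat.
The bottom of that stack, F-flat, is the root (this is F-flat minor ninth).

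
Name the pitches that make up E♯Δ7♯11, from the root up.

E# G## B# D## A##

E♯Δ7♯11: major seventh sharp eleven on E#.
root → E#
3rd (major 3rd) → G##
5th (perfect 5th) → B#
7th (major 7th) → D##
11th (augmented 11th) → A##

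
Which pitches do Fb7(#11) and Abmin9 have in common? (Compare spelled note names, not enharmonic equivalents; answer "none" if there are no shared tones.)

A♭ C♭ B♭

Fb7(#11): F♭ A♭ C♭ E𝄫 B♭
Abmin9: A♭ C♭ E♭ G♭ B♭
Common to both → A♭, C♭, B♭.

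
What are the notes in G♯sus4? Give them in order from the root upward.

G# C# D#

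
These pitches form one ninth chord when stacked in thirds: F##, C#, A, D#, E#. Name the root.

D#

Arranged so that each adjacent pair is a third by letter name: D# – F## – A – C# – E#.
The bottom of that stack, D#, is the root (this is D# dominant ninth flat five).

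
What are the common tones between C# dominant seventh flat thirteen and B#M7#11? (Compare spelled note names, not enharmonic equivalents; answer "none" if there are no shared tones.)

C# dominant seventh flat thirteen = C#, E#, G#, B, A.
B#M7#11 = B#, D##, F##, A##, E##.
Shared: none.

none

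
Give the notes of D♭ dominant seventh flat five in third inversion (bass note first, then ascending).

D♭ dominant seventh flat five = D♭–F–A𝄫–C♭; third inversion → seventh (C♭) lowest.

C♭, D♭, F, A𝄫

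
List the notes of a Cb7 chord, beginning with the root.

Cb7: dominant seventh on Cb.
root → Cb
3rd (major 3rd) → Eb
5th (perfect 5th) → Gb
7th (minor 7th) → Bbb

Cb  Eb  Gb  Bbb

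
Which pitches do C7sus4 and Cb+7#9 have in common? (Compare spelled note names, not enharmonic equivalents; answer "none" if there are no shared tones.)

C7sus4 = C, F, G, Bb.
Cb+7#9 = Cb, Eb, G, Bbb, D.
Shared: G.

G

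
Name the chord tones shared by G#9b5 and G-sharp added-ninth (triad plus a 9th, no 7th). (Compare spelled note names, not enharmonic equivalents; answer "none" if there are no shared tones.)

G# – B# – A#

G#9b5 = G#, B#, D, F#, A#.
G-sharp added-ninth = G#, B#, D#, A#.
Shared: G#, B#, A#.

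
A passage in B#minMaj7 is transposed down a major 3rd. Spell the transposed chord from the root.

A major 3rd down from B# is G#, so the new chord is G# minor-major seventh.
root → G#
3rd (minor 3rd) → B
5th (perfect 5th) → D#
7th (major 7th) → F##

G#, B, D#, F##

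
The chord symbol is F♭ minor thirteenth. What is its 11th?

Root of F♭ minor thirteenth = Fb. The 11th is a perfect 11th: Fb up a perfect 11th → Bbb.

Bbb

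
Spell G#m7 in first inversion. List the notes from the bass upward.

B D# F# G#

In root position, G#m7 is G#–B–D#–F#.
First inversion puts the third (B) in the bass.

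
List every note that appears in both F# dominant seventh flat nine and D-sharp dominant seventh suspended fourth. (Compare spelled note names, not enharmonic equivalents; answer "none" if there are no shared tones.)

A-sharp C-sharp

F# dominant seventh flat nine = F-sharp, A-sharp, C-sharp, E, G.
D-sharp dominant seventh suspended fourth = D-sharp, G-sharp, A-sharp, C-sharp.
Shared: A-sharp, C-sharp.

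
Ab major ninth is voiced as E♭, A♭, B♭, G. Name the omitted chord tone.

The full Ab major ninth chord is A♭, C, E♭, G, B♭.
Comparing with the voicing, the major 3rd (3rd) — C — is absent.

C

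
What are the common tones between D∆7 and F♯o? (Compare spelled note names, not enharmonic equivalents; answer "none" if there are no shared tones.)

D∆7 = D, F♯, A, C♯.
F♯o = F♯, A, C.
Shared: F♯, A.

F♯, A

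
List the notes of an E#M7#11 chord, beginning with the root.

E#  G##  B#  D##  A##

E#M7#11 is a major seventh sharp eleven built on E#.
root → E#
3rd (major 3rd) → G##
5th (perfect 5th) → B#
7th (major 7th) → D##
11th (augmented 11th) → A##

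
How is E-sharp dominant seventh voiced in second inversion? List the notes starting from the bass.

B#  D#  E#  G##

In root position, E-sharp dominant seventh is E#–G##–B#–D#.
Second inversion puts the fifth (B#) in the bass.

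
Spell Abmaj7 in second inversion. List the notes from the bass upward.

Eb, G, Ab, C

Abmaj7 = Ab–C–Eb–G; second inversion → fifth (Eb) lowest.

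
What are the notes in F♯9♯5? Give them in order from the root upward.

F#  A#  C##  E  G#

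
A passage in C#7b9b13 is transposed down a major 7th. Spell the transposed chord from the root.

C# down a major 7th → D. New chord: D dominant seventh flat nine flat thirteen.
D — root
F# — major 3rd
A — perfect 5th
C — minor 7th
Eb — minor 9th
Bb — minor 13th

D, F#, A, C, Eb, Bb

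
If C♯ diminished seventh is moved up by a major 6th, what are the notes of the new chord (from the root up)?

A#, C#, E, G

A major 6th up from C# is A#, so the new chord is A# diminished seventh.
root → A#
3rd (minor 3rd) → C#
5th (diminished 5th) → E
7th (diminished 7th) → G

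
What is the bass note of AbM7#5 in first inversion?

AbM7#5 in root position is Ab–C–E–G.
First inversion places the third in the bass, which is C.

C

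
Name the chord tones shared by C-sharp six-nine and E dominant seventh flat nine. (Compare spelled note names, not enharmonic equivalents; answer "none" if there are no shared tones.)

G-sharp

C-sharp six-nine = C-sharp, E-sharp, G-sharp, A-sharp, D-sharp.
E dominant seventh flat nine = E, G-sharp, B, D, F.
Shared: G-sharp.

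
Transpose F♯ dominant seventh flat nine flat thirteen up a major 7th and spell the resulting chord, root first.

E-sharp G-double-sharp B-sharp D-sharp F-sharp C-sharp

A major 7th up from F-sharp is E-sharp, so the new chord is E-sharp dominant seventh flat nine flat thirteen.
- root: E-sharp
- major 3rd: G-double-sharp
- perfect 5th: B-sharp
- minor 7th: D-sharp
- minor 9th: F-sharp
- minor 13th: C-sharp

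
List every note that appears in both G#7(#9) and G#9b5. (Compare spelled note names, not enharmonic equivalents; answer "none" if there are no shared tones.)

G#  B#  F#

G#7(#9): G# B# D# F# A##
G#9b5: G# B# D F# A#
Common to both → G#, B#, F#.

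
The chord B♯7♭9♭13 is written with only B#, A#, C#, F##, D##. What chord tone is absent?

G#

The full B♯7♭9♭13 chord is B#, D##, F##, A#, C#, G#.
Comparing with the voicing, the minor 13th (13th) — G# — is absent.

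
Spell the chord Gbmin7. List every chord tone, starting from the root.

Gbmin7: minor seventh on G♭.
G♭ — root
B𝄫 — minor 3rd
D♭ — perfect 5th
F♭ — minor 7th

G♭ – B𝄫 – D♭ – F♭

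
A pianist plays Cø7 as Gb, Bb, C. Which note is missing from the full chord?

The full Cø7 chord is C, Eb, Gb, Bb.
Comparing with the voicing, the minor 3rd (3rd) — Eb — is absent.

Eb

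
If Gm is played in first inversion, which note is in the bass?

Gm in root position is G–Bb–D.
First inversion places the third in the bass, which is Bb.

Bb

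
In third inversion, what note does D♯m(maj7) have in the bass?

D♯m(maj7) = D#–F#–A#–C##. Third inversion → seventh in the bass = C##.

C##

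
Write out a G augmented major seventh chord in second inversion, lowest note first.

In root position, G augmented major seventh is G–B–D#–F#.
Second inversion puts the fifth (D#) in the bass.

D#  F#  G  B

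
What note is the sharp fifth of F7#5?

Root of F7#5 = F. The 5th is an augmented 5th: F up an augmented 5th → C♯.

C♯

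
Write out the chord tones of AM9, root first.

A  C#  E  G#  B

AM9 is a major ninth built on A.
A — root
C# — major 3rd
E — perfect 5th
G# — major 7th
B — major 9th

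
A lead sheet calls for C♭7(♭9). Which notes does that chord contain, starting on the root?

Root Cb, quality dominant seventh flat nine:
Cb — root
Eb — major 3rd
Gb — perfect 5th
Bbb — minor 7th
Dbb — minor 9th

Cb, Eb, Gb, Bbb, Dbb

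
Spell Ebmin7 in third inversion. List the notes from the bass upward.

Db, Eb, Gb, Bb

In root position, Ebmin7 is Eb–Gb–Bb–Db.
Third inversion puts the seventh (Db) in the bass.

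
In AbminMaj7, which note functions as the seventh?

G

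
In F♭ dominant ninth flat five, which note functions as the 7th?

F♭ dominant ninth flat five is built on Fb; its 7th is a minor 7th above the root.
A seventh above F uses the letter E, and the minor 7th above Fb is Ebb.

Ebb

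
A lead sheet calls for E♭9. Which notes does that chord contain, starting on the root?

Root E♭, quality dominant ninth:
Root: E♭
Major 3rd (3rd): G
Perfect 5th (5th): B♭
Minor 7th (7th): D♭
Major 9th (9th): F

E♭  G  B♭  D♭  F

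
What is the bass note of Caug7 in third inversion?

Bb

Caug7 = C–E–G#–Bb. Third inversion → seventh in the bass = Bb.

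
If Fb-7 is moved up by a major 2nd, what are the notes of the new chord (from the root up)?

Transposed root: Fb → Gb (major 2nd up). So we spell Gb minor seventh:
Root: Gb
Minor 3rd (3rd): Bbb
Perfect 5th (5th): Db
Minor 7th (7th): Fb

Gb, Bbb, Db, Fb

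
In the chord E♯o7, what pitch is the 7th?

D

E♯o7 is built on E#; its 7th is a diminished 7th above the root.
A seventh above E uses the letter D, and the diminished 7th above E# is D.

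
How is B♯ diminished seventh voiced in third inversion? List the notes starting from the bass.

In root position, B♯ diminished seventh is B-sharp–D-sharp–F-sharp–A.
Third inversion puts the seventh (A) in the bass.

A  B-sharp  D-sharp  F-sharp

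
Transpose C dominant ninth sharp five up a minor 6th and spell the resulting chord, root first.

Transposed root: C → A-flat (minor 6th up). So we spell A-flat dominant ninth sharp five:
A-flat — root
C — major 3rd
E — augmented 5th
G-flat — minor 7th
B-flat — major 9th

A-flat  C  E  G-flat  B-flat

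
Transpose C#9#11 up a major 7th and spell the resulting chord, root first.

A major 7th up from C# is B#, so the new chord is B# dominant ninth sharp eleven.
- root: B#
- major 3rd: D##
- perfect 5th: F##
- minor 7th: A#
- major 9th: C##
- augmented 11th: E##

B#, D##, F##, A#, C##, E##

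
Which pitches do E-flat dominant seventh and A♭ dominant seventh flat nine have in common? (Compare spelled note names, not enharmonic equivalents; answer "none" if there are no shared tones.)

E-flat dominant seventh = E-flat, G, B-flat, D-flat.
A♭ dominant seventh flat nine = A-flat, C, E-flat, G-flat, B-double-flat.
Shared: E-flat.

E-flat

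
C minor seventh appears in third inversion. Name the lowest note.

C minor seventh in root position is C–E-flat–G–B-flat.
Third inversion places the seventh in the bass, which is B-flat.

B-flat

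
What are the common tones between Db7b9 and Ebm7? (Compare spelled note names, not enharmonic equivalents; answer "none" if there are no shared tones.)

Db7b9: Db F Ab Cb Ebb
Ebm7: Eb Gb Bb Db
Common to both → Db.

Db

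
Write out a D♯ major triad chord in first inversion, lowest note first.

F-double-sharp – A-sharp – D-sharp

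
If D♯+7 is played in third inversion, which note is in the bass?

C♯

D♯+7 in root position is D♯–F𝄪–A𝄪–C♯.
Third inversion places the seventh in the bass, which is C♯.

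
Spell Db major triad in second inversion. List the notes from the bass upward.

Db major triad = D-flat–F–A-flat; second inversion → fifth (A-flat) lowest.

A-flat, D-flat, F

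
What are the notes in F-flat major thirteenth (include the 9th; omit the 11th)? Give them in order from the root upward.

F-flat major thirteenth: major thirteenth on F-flat.
F-flat — root
A-flat — major 3rd
C-flat — perfect 5th
E-flat — major 7th
G-flat — major 9th
D-flat — major 13th

F-flat A-flat C-flat E-flat G-flat D-flat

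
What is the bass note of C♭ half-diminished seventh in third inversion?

B-double-flat

C♭ half-diminished seventh = C-flat–E-double-flat–G-double-flat–B-double-flat. Third inversion → seventh in the bass = B-double-flat.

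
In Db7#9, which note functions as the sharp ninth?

E

Root of Db7#9 = Db. The 9th is an augmented 9th: Db up an augmented 9th → E.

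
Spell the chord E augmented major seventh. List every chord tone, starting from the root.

E, G#, B#, D#

E augmented major seventh: augmented major seventh on E.
- root: E
- major 3rd: G#
- augmented 5th: B#
- major 7th: D#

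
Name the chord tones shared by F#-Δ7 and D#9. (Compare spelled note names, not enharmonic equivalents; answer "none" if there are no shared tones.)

F#-Δ7 = F#, A, C#, E#.
D#9 = D#, F##, A#, C#, E#.
Shared: C#, E#.

C#, E#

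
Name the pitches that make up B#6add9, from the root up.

B#  D##  F##  G##  C##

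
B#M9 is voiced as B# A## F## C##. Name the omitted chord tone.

D##

B#M9 = B#, D##, F##, A##, C##. The voicing lacks the 3rd (major 3rd), D##.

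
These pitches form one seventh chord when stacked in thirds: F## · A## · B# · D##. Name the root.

Stacking in thirds gives B# – D## – F## – A##, so B# is the root — B# major seventh.

B#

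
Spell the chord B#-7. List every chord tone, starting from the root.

B#, D#, F##, A#

Root B#, quality minor seventh:
Root: B#
Minor 3rd (3rd): D#
Perfect 5th (5th): F##
Minor 7th (7th): A#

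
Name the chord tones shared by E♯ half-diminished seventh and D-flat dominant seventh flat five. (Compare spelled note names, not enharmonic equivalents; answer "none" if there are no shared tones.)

none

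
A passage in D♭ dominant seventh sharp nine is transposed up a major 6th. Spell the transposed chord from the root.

B♭ D F A♭ C♯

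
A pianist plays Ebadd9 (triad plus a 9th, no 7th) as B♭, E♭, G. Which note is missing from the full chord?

F

The full Ebadd9 chord is E♭, G, B♭, F.
Comparing with the voicing, the major 9th (9th) — F — is absent.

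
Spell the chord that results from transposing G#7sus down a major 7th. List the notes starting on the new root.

A D E G

Transposed root: G# → A (major 7th down). So we spell A dominant seventh suspended fourth:
root → A
4th (perfect 4th) → D
5th (perfect 5th) → E
7th (minor 7th) → G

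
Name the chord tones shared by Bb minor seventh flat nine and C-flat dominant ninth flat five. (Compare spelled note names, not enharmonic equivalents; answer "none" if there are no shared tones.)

Bb minor seventh flat nine = B♭, D♭, F, A♭, C♭.
C-flat dominant ninth flat five = C♭, E♭, G𝄫, B𝄫, D♭.
Shared: D♭, C♭.

D♭  C♭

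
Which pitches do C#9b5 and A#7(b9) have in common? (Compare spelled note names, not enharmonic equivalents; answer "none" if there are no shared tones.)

C#9b5 = C♯, E♯, G, B, D♯.
A#7(b9) = A♯, C𝄪, E♯, G♯, B.
Shared: E♯, B.

E♯  B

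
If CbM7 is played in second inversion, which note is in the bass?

CbM7 = C♭–E♭–G♭–B♭. Second inversion → fifth in the bass = G♭.

G♭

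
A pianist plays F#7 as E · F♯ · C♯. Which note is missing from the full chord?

The full F#7 chord is F♯, A♯, C♯, E.
Comparing with the voicing, the major 3rd (3rd) — A♯ — is absent.

A♯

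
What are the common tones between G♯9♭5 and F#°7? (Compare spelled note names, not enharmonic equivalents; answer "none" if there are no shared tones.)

G♯9♭5: G# B# D F# A#
F#°7: F# A C Eb
Common to both → F#.

F#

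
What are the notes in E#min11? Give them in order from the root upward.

E#min11 is a minor eleventh built on E#.
Root: E#
Minor 3rd (3rd): G#
Perfect 5th (5th): B#
Minor 7th (7th): D#
Major 9th (9th): F##
Perfect 11th (11th): A#

E#, G#, B#, D#, F##, A#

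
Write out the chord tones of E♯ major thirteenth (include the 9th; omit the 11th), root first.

E♯ major thirteenth: major thirteenth on E#.
root → E#
3rd (major 3rd) → G##
5th (perfect 5th) → B#
7th (major 7th) → D##
9th (major 9th) → F##
13th (major 13th) → C##

E#, G##, B#, D##, F##, C##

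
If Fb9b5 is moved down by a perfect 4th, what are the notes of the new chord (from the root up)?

Transposed root: Fb → Cb (perfect 4th down). So we spell Cb dominant ninth flat five:
root → Cb
3rd (major 3rd) → Eb
5th (diminished 5th) → Gbb
7th (minor 7th) → Bbb
9th (major 9th) → Db

Cb, Eb, Gbb, Bbb, Db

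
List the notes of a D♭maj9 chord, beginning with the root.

D♭maj9: major ninth on D♭.
- root: D♭
- major 3rd: F
- perfect 5th: A♭
- major 7th: C
- major 9th: E♭

D♭ F A♭ C E♭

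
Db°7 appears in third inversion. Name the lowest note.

C𝄫

Db°7 = D♭–F♭–A𝄫–C𝄫. Third inversion → seventh in the bass = C𝄫.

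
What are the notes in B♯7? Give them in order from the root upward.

B#  D##  F##  A#

B♯7 is a dominant seventh built on B#.
- root: B#
- major 3rd: D##
- perfect 5th: F##
- minor 7th: A#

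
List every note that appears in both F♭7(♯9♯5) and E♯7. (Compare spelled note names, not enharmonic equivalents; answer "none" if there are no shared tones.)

F♭7(♯9♯5): Fb Ab C Ebb G
E♯7: E# G## B# D#
Common to both → none.

none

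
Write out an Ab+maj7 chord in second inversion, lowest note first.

In root position, Ab+maj7 is A♭–C–E–G.
Second inversion puts the fifth (E) in the bass.

E, G, A♭, C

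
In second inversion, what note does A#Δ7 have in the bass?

E♯

A#Δ7 = A♯–C𝄪–E♯–G𝄪. Second inversion → fifth in the bass = E♯.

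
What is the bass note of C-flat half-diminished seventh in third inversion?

Bbb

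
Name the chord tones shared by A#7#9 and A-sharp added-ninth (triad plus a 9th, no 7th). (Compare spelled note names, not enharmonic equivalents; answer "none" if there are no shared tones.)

A#  C##  E#

A#7#9 = A#, C##, E#, G#, B##.
A-sharp added-ninth = A#, C##, E#, B#.
Shared: A#, C##, E#.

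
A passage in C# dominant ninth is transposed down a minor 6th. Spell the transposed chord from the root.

E#, G##, B#, D#, F##

C# down a minor 6th → E#. New chord: E# dominant ninth.
root → E#
3rd (major 3rd) → G##
5th (perfect 5th) → B#
7th (minor 7th) → D#
9th (major 9th) → F##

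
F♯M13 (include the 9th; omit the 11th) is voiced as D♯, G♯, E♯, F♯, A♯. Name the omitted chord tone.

The full F♯M13 chord is F♯, A♯, C♯, E♯, G♯, D♯.
Comparing with the voicing, the perfect 5th (5th) — C♯ — is absent.

C♯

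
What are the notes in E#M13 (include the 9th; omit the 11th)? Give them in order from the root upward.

E#, G##, B#, D##, F##, C##

Root E#, quality major thirteenth:
Root: E#
Major 3rd (3rd): G##
Perfect 5th (5th): B#
Major 7th (7th): D##
Major 9th (9th): F##
Major 13th (13th): C##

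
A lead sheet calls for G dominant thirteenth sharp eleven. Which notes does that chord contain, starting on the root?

G – B – D – F – A – C-sharp – E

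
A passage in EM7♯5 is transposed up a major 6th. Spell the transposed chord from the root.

E up a major 6th → C#. New chord: C# augmented major seventh.
C# — root
E# — major 3rd
G## — augmented 5th
B# — major 7th

C# E# G## B#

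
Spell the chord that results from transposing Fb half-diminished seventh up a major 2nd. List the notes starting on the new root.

G♭, B𝄫, D𝄫, F♭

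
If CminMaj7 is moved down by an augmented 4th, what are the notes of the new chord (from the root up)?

Gb – Bbb – Db – F

C down an augmented 4th → Gb. New chord: Gb minor-major seventh.
root → Gb
3rd (minor 3rd) → Bbb
5th (perfect 5th) → Db
7th (major 7th) → F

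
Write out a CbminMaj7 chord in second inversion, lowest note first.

Gb, Bb, Cb, Ebb

In root position, CbminMaj7 is Cb–Ebb–Gb–Bb.
Second inversion puts the fifth (Gb) in the bass.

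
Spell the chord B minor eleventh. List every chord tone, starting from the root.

Root B, quality minor eleventh:
Root: B
Minor 3rd (3rd): D
Perfect 5th (5th): F♯
Minor 7th (7th): A
Major 9th (9th): C♯
Perfect 11th (11th): E

B – D – F♯ – A – C♯ – E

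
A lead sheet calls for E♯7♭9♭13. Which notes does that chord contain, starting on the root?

E♯7♭9♭13 is a dominant seventh flat nine flat thirteen built on E#.
root → E#
3rd (major 3rd) → G##
5th (perfect 5th) → B#
7th (minor 7th) → D#
9th (minor 9th) → F#
13th (minor 13th) → C#

E#, G##, B#, D#, F#, C#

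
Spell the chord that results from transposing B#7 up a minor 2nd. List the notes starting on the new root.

Transposed root: B# → C# (minor 2nd up). So we spell C# dominant seventh:
C# — root
E# — major 3rd
G# — perfect 5th
B — minor 7th

C# E# G# B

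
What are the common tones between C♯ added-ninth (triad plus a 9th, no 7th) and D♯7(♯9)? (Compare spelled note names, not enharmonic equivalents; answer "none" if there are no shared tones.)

C#  D#

C♯ added-ninth: C# E# G# D#
D♯7(♯9): D# F## A# C# E##
Common to both → C#, D#.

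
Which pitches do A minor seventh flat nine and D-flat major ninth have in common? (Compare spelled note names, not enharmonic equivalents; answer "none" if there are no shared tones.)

C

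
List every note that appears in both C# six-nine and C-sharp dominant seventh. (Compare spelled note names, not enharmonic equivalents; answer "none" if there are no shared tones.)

C-sharp E-sharp G-sharp

C# six-nine = C-sharp, E-sharp, G-sharp, A-sharp, D-sharp.
C-sharp dominant seventh = C-sharp, E-sharp, G-sharp, B.
Shared: C-sharp, E-sharp, G-sharp.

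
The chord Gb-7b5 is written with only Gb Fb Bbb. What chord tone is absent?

Dbb

Gb-7b5 = Gb, Bbb, Dbb, Fb. The voicing lacks the 5th (diminished 5th), Dbb.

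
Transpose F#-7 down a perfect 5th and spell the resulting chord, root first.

B – D – F# – A

F# down a perfect 5th → B. New chord: B minor seventh.
Root: B
Minor 3rd (3rd): D
Perfect 5th (5th): F#
Minor 7th (7th): A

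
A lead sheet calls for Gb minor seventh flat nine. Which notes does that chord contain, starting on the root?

G♭, B𝄫, D♭, F♭, A𝄫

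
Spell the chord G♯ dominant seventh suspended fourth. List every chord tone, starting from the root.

G-sharp – C-sharp – D-sharp – F-sharp

G♯ dominant seventh suspended fourth: dominant seventh suspended fourth on G-sharp.
G-sharp — root
C-sharp — perfect 4th
D-sharp — perfect 5th
F-sharp — minor 7th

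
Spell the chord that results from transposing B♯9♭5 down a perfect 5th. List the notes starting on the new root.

A perfect 5th down from B# is E#, so the new chord is E# dominant ninth flat five.
Root: E#
Major 3rd (3rd): G##
Diminished 5th (5th): B
Minor 7th (7th): D#
Major 9th (9th): F##

E#, G##, B, D#, F##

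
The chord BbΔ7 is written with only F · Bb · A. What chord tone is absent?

D

BbΔ7 = Bb, D, F, A. The voicing lacks the 3rd (major 3rd), D.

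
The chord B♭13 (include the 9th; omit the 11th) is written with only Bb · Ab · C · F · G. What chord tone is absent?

The full B♭13 chord is Bb, D, F, Ab, C, G.
Comparing with the voicing, the major 3rd (3rd) — D — is absent.

D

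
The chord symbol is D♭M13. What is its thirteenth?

Root of D♭M13 = Db. The 13th is a major 13th: Db up a major 13th → Bb.

Bb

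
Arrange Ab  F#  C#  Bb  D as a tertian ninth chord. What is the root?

Bb

Stacking in thirds gives Bb – D – F# – Ab – C#, so Bb is the root — Bb dominant seventh sharp nine sharp five.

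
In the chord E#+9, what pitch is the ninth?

E#+9 is built on E♯; its 9th is a major 9th above the root.
A second above E uses the letter F, and the major 9th above E♯ is F𝄪.

F𝄪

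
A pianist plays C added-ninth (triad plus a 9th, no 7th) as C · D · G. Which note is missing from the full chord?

E

C added-ninth = C, E, G, D. The voicing lacks the 3rd (major 3rd), E.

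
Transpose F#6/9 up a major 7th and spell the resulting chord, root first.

E♯, G𝄪, B♯, C𝄪, F𝄪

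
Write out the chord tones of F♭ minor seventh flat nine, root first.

Root F♭, quality minor seventh flat nine:
- root: F♭
- minor 3rd: A𝄫
- perfect 5th: C♭
- minor 7th: E𝄫
- minor 9th: G𝄫

F♭, A𝄫, C♭, E𝄫, G𝄫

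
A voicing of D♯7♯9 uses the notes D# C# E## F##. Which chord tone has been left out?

A#

D♯7♯9 = D#, F##, A#, C#, E##. The voicing lacks the 5th (perfect 5th), A#.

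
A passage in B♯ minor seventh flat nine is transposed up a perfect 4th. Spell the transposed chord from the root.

E# – G# – B# – D# – F#

B# up a perfect 4th → E#. New chord: E# minor seventh flat nine.
root → E#
3rd (minor 3rd) → G#
5th (perfect 5th) → B#
7th (minor 7th) → D#
9th (minor 9th) → F#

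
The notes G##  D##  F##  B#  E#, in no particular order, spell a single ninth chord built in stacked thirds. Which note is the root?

E#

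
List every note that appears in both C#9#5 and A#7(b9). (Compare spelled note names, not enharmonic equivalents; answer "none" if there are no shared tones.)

E# B

C#9#5 = C#, E#, G##, B, D#.
A#7(b9) = A#, C##, E#, G#, B.
Shared: E#, B.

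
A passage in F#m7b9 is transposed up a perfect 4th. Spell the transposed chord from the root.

A perfect 4th up from F# is B, so the new chord is B minor seventh flat nine.
B — root
D — minor 3rd
F# — perfect 5th
A — minor 7th
C — minor 9th

B, D, F#, A, C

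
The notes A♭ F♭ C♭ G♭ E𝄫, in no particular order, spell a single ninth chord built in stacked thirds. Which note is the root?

Arranged so that each adjacent pair is a third by letter name: F♭ – A♭ – C♭ – E𝄫 – G♭.
The bottom of that stack, F♭, is the root (this is F♭ dominant ninth).

F♭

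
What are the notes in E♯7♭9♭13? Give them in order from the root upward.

E♯7♭9♭13 is a dominant seventh flat nine flat thirteen built on E♯.
Root: E♯
Major 3rd (3rd): G𝄪
Perfect 5th (5th): B♯
Minor 7th (7th): D♯
Minor 9th (9th): F♯
Minor 13th (13th): C♯

E♯ – G𝄪 – B♯ – D♯ – F♯ – C♯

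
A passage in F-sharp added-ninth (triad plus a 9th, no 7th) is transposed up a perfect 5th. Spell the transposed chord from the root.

C# E# G# D#

F# up a perfect 5th → C#. New chord: C# added-ninth.
root → C#
3rd (major 3rd) → E#
5th (perfect 5th) → G#
9th (major 9th) → D#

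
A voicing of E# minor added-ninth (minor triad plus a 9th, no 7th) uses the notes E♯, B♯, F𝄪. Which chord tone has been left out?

G♯

The full E# minor added-ninth chord is E♯, G♯, B♯, F𝄪.
Comparing with the voicing, the minor 3rd (3rd) — G♯ — is absent.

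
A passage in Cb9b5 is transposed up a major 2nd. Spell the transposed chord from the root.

A major 2nd up from Cb is Db, so the new chord is Db dominant ninth flat five.
- root: Db
- major 3rd: F
- diminished 5th: Abb
- minor 7th: Cb
- major 9th: Eb

Db, F, Abb, Cb, Eb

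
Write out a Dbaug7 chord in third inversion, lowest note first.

In root position, Dbaug7 is Db–F–A–Cb.
Third inversion puts the seventh (Cb) in the bass.

Cb  Db  F  A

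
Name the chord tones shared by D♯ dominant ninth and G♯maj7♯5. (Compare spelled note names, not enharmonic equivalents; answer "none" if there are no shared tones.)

D♯ dominant ninth = D#, F##, A#, C#, E#.
G♯maj7♯5 = G#, B#, D##, F##.
Shared: F##.

F##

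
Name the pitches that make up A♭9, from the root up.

Ab, C, Eb, Gb, Bb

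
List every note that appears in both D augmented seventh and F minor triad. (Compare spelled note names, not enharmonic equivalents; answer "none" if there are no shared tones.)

C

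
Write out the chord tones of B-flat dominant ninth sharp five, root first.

Bb, D, F#, Ab, C

B-flat dominant ninth sharp five: dominant ninth sharp five on Bb.
- root: Bb
- major 3rd: D
- augmented 5th: F#
- minor 7th: Ab
- major 9th: C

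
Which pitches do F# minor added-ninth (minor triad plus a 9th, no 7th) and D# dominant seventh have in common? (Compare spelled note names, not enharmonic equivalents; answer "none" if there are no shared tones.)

F# minor added-ninth = F-sharp, A, C-sharp, G-sharp.
D# dominant seventh = D-sharp, F-double-sharp, A-sharp, C-sharp.
Shared: C-sharp.

C-sharp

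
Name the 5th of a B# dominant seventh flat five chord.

F-sharp

B# dominant seventh flat five is built on B-sharp; its 5th is a diminished 5th above the root.
A fifth above B uses the letter F, and the diminished 5th above B-sharp is F-sharp.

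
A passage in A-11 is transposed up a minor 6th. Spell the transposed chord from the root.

F – Ab – C – Eb – G – Bb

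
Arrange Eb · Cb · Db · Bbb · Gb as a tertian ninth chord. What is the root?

Cb

Stacking in thirds gives Cb – Eb – Gb – Bbb – Db, so Cb is the root — Cb dominant ninth.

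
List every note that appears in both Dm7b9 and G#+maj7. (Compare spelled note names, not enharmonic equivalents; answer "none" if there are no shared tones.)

none

Dm7b9: D F A C E♭
G#+maj7: G♯ B♯ D𝄪 F𝄪
Common to both → none.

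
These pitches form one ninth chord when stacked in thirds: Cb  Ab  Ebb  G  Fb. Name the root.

Fb

Arranged so that each adjacent pair is a third by letter name: Fb – Ab – Cb – Ebb – G.
The bottom of that stack, Fb, is the root (this is Fb dominant seventh sharp nine).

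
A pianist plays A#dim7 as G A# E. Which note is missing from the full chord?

C#

A#dim7 = A#, C#, E, G. The voicing lacks the 3rd (minor 3rd), C#.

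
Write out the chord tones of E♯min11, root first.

Root E♯, quality minor eleventh:
Root: E♯
Minor 3rd (3rd): G♯
Perfect 5th (5th): B♯
Minor 7th (7th): D♯
Major 9th (9th): F𝄪
Perfect 11th (11th): A♯

E♯, G♯, B♯, D♯, F𝄪, A♯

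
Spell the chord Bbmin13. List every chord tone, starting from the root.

Bbmin13: minor thirteenth on Bb.
- root: Bb
- minor 3rd: Db
- perfect 5th: F
- minor 7th: Ab
- major 9th: C
- perfect 11th: Eb
- major 13th: G

Bb, Db, F, Ab, C, Eb, G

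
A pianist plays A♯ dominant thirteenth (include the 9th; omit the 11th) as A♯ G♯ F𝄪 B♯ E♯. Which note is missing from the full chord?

C𝄪

A♯ dominant thirteenth = A♯, C𝄪, E♯, G♯, B♯, F𝄪. The voicing lacks the 3rd (major 3rd), C𝄪.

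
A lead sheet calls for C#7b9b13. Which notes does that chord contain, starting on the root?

C# – E# – G# – B – D – A

C#7b9b13 is a dominant seventh flat nine flat thirteen built on C#.
C# — root
E# — major 3rd
G# — perfect 5th
B — minor 7th
D — minor 9th
A — minor 13th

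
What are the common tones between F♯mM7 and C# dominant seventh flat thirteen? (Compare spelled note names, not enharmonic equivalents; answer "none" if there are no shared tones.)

A, C#, E#

F♯mM7: F# A C# E#
C# dominant seventh flat thirteen: C# E# G# B A
Common to both → A, C#, E#.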